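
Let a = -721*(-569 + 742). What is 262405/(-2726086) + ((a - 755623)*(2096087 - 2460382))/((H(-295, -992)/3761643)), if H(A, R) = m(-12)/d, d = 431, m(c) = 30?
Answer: 4295285125342336909594117/247826 ≈ 1.7332e+19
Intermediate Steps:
a = -124733 (a = -721*173 = -124733)
H(A, R) = 30/431
262405/(-2726086) + ((a - 755623)*(2096087 - 2460382))/((H(-295, -992)/3761643)) = 262405/(-2726086) + ((-124733 - 755623)*(2096087 - 2460382))/(((30/431)/3761643)) = 262405*(-1/2726086) + (-880356*(-364295))/(((30/431)*(1/3761643))) = -23855/247826 + 320709289020/(10/540422711) = -23855/247826 + 320709289020*(540422711/10) = -23855/247826 + 17331858341507093322 = 4295285125342336909594117/247826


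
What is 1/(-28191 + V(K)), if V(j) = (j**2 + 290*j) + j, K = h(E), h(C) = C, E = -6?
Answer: -1/29901 ≈ -3.3444e-5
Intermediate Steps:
K = -6
V(j) = j**2 + 291*j
1/(-28191 + V(K)) = 1/(-28191 - 6*(291 - 6)) = 1/(-28191 - 6*285) = 1/(-28191 - 1710) = 1/(-29901) = -1/29901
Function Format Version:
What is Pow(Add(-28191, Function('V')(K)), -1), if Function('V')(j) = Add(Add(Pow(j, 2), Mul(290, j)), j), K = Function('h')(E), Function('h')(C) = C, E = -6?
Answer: Rational(-1, 29901) ≈ -3.3444e-5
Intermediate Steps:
K = -6
Function('V')(j) = Add(Pow(j, 2), Mul(291, j))
Pow(Add(-28191, Function('V')(K)), -1) = Pow(Add(-28191, Mul(-6, Add(291, -6))), -1) = Pow(Add(-28191, Mul(-6, 285)), -1) = Pow(Add(-28191, -1710), -1) = Pow(-29901, -1) = Rational(-1, 29901)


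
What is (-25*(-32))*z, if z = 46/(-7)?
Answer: -36800/7 ≈ -5257.1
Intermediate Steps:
z = -46/7 (z = 46*(-⅐) = -46/7 ≈ -6.5714)
(-25*(-32))*z = -25*(-32)*(-46/7) = 800*(-46/7) = -36800/7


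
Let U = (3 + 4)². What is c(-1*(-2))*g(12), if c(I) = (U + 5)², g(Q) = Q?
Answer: 34992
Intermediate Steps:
U = 49 (U = 7² = 49)
c(I) = 2916 (c(I) = (49 + 5)² = 54² = 2916)
c(-1*(-2))*g(12) = 2916*12 = 34992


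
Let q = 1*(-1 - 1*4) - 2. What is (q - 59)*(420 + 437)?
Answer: -56562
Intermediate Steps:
q = -7 (q = 1*(-1 - 4) - 2 = 1*(-5) - 2 = -5 - 2 = -7)
(q - 59)*(420 + 437) = (-7 - 59)*(420 + 437) = -66*857 = -56562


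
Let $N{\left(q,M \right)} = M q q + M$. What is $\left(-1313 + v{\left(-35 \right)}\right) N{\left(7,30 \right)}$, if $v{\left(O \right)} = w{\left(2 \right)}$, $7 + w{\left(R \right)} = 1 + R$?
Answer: $-1975500$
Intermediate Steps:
$w{\left(R \right)} = -6 + R$ ($w{\left(R \right)} = -7 + \left(1 + R\right) = -6 + R$)
$v{\left(O \right)} = -4$ ($v{\left(O \right)} = -6 + 2 = -4$)
$N{\left(q,M \right)} = M + M q^{2}$ ($N{\left(q,M \right)} = M q^{2} + M = M + M q^{2}$)
$\left(-1313 + v{\left(-35 \right)}\right) N{\left(7,30 \right)} = \left(-1313 - 4\right) 30 \left(1 + 7^{2}\right) = - 1317 \cdot 30 \left(1 + 49\right) = - 1317 \cdot 30 \cdot 50 = \left(-1317\right) 1500 = -1975500$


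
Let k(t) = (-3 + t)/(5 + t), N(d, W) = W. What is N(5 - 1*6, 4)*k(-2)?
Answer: -20/3 ≈ -6.6667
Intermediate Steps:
k(t) = (-3 + t)/(5 + t)
N(5 - 1*6, 4)*k(-2) = 4*((-3 - 2)/(5 - 2)) = 4*(-5/3) = -20/3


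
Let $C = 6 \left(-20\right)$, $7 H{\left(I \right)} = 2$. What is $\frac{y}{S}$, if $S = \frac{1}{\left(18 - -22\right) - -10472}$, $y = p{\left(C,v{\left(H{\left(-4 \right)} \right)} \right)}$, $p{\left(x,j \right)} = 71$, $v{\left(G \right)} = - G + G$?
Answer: $746352$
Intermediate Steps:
$H{\left(I \right)} = \frac{2}{7}$ ($H{\left(I \right)} = \frac{1}{7} \cdot 2 = \frac{2}{7}$)
$C = -120$
$v{\left(G \right)} = 0$
$y = 71$
$S = \frac{1}{10512}$ ($S = \frac{1}{\left(18 + 22\right) + 10472} = \frac{1}{40 + 10472} = \frac{1}{10512} \approx 9.5129 \cdot 10^{-5}$)
$\frac{y}{S} = 71 \frac{1}{\frac{1}{10512}} = 71 \cdot 10512 = 746352$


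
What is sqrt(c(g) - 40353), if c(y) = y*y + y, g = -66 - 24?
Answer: I*sqrt(32343) ≈ 179.84*I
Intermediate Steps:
g = -90
c(y) = y + y**2 (c(y) = y**2 + y = y + y**2)
sqrt(c(g) - 40353) = sqrt(-90*(1 - 90) - 40353) = sqrt(-90*(-89) - 40353) = sqrt(8010 - 40353) = sqrt(-32343) = I*sqrt(32343)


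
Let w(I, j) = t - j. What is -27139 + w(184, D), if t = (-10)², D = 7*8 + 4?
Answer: -27099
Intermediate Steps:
D = 60 (D = 56 + 4 = 60)
t = 100
w(I, j) = 100 - j
-27139 + w(184, D) = -27139 + (100 - 1*60) = -27139 + (100 - 60) = -27139 + 40 = -27099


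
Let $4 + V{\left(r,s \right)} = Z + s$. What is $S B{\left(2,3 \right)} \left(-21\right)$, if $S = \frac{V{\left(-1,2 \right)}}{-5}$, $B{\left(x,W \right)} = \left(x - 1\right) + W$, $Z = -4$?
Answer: $- \frac{504}{5} \approx -100.8$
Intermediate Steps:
$V{\left(r,s \right)} = -8 + s$ ($V{\left(r,s \right)} = -4 + \left(-4 + s\right) = -8 + s$)
$B{\left(x,W \right)} = -1 + W + x$ ($B{\left(x,W \right)} = \left(-1 + x\right) + W = -1 + W + x$)
$S = \frac{6}{5}$ ($S = \frac{-8 + 2}{-5} = \left(-6\right) \left(- \frac{1}{5}\right) = \frac{6}{5} \approx 1.2$)
$S B{\left(2,3 \right)} \left(-21\right) = \frac{6 \left(-1 + 3 + 2\right)}{5} \left(-21\right) = \frac{6}{5} \cdot 4 \left(-21\right) = \frac{24}{5} \left(-21\right) = - \frac{504}{5}$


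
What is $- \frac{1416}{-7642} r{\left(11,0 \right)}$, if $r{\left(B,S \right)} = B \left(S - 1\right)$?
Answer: $- \frac{7788}{3821} \approx -2.0382$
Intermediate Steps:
$r{\left(B,S \right)} = B \left(-1 + S\right)$
$- \frac{1416}{-7642} r{\left(11,0 \right)} = - \frac{1416}{-7642} \cdot 11 \left(-1 + 0\right) = \left(-1416\right) \left(- \frac{1}{7642}\right) 11 \left(-1\right) = \frac{708}{3821} \left(-11\right) = - \frac{7788}{3821}$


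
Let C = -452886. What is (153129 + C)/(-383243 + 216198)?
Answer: 299757/167045 ≈ 1.7945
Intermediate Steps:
(153129 + C)/(-383243 + 216198) = (153129 - 452886)/(-383243 + 216198) = -299757/(-167045) = -299757*(-1/167045) = 299757/167045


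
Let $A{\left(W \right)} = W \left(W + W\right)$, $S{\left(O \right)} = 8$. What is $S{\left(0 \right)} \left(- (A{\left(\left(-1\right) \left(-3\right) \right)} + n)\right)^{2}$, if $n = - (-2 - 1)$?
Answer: $3528$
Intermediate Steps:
$n = 3$ ($n = - (-2 - 1) = \left(-1\right) \left(-3\right) = 3$)
$A{\left(W \right)} = 2 W^{2}$ ($A{\left(W \right)} = W 2 W = 2 W^{2}$)
$S{\left(0 \right)} \left(- (A{\left(\left(-1\right) \left(-3\right) \right)} + n)\right)^{2} = 8 \left(- (2 \left(\left(-1\right) \left(-3\right)\right)^{2} + 3)\right)^{2} = 8 \left(- (2 \cdot 3^{2} + 3)\right)^{2} = 8 \left(- (2 \cdot 9 + 3)\right)^{2} = 8 \left(- (18 + 3)\right)^{2} = 8 \left(\left(-1\right) 21\right)^{2} = 8 \left(-21\right)^{2} = 8 \cdot 441 = 3528$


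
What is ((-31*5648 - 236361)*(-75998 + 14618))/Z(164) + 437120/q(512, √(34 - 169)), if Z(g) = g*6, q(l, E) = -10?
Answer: 2100977251/82 ≈ 2.5622e+7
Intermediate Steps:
Z(g) = 6*g
((-31*5648 - 236361)*(-75998 + 14618))/Z(164) + 437120/q(512, √(34 - 169)) = ((-31*5648 - 236361)*(-75998 + 14618))/((6*164)) + 437120/(-10) = ((-175088 - 236361)*(-61380))/984 + 437120*(-⅒) = -411449*(-61380)*(1/984) - 43712 = 25254739620*(1/984) - 43712 = 2104561635/82 - 43712 = 2100977251/82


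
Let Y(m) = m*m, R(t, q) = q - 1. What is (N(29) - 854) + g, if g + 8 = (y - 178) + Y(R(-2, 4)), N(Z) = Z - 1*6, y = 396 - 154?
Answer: -766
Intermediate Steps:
y = 242
R(t, q) = -1 + q
Y(m) = m²
N(Z) = -6 + Z (N(Z) = Z - 6 = -6 + Z)
g = 65 (g = -8 + ((242 - 178) + (-1 + 4)²) = -8 + (64 + 3²) = -8 + (64 + 9) = -8 + 73 = 65)
(N(29) - 854) + g = ((-6 + 29) - 854) + 65 = (23 - 854) + 65 = -831 + 65 = -766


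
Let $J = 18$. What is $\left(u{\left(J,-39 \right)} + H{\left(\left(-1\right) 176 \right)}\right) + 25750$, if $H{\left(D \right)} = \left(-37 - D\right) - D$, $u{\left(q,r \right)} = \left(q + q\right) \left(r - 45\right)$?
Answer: $23041$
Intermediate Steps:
$u{\left(q,r \right)} = 2 q \left(-45 + r\right)$
$H{\left(D \right)} = -37 - 2 D$
$\left(u{\left(J,-39 \right)} + H{\left(\left(-1\right) 176 \right)}\right) + 25750 = \left(2 \cdot 18 \left(-45 - 39\right) - \left(37 + 2 \left(\left(-1\right) 176\right)\right)\right) + 25750 = \left(2 \cdot 18 \left(-84\right) - -315\right) + 25750 = \left(-3024 + \left(-37 + 352\right)\right) + 25750 = \left(-3024 + 315\right) + 25750 = -2709 + 25750 = 23041$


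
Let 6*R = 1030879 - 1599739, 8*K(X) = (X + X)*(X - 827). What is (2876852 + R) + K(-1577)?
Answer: 3729819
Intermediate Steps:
K(X) = X*(-827 + X)/4 (K(X) = ((X + X)*(X - 827))/8 = ((2*X)*(-827 + X))/8 = (2*X*(-827 + X))/8 = X*(-827 + X)/4)
R = -94810 (R = (1030879 - 1599739)/6 = (1/6)*(-568860) = -94810)
(2876852 + R) + K(-1577) = (2876852 - 94810) + (1/4)*(-1577)*(-827 - 1577) = 2782042 + (1/4)*(-1577)*(-2404) = 2782042 + 947777 = 3729819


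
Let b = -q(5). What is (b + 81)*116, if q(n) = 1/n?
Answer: 46864/5 ≈ 9372.8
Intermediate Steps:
b = -⅕ (b = -1/5 = -1*⅕ = -⅕ ≈ -0.20000)
(b + 81)*116 = (-⅕ + 81)*116 = (404/5)*116 = 46864/5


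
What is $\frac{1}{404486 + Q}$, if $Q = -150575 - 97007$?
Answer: $\frac{1}{156904} \approx 6.3733 \cdot 10^{-6}$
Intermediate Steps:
$Q = -247582$
$\frac{1}{404486 + Q} = \frac{1}{404486 - 247582} = \frac{1}{156904}$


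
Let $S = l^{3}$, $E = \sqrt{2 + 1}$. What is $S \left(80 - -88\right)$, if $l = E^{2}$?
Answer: $4536$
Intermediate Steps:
$E = \sqrt{3} \approx 1.732$
$l = 3$ ($l = \left(\sqrt{3}\right)^{2} = 3$)
$S = 27$ ($S = 3^{3} = 27$)
$S \left(80 - -88\right) = 27 \left(80 - -88\right) = 27 \left(80 + 88\right) = 27 \cdot 168 = 4536$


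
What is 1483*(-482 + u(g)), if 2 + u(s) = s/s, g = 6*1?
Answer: -716289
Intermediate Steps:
g = 6
u(s) = -1 (u(s) = -2 + s/s = -2 + 1 = -1)
1483*(-482 + u(g)) = 1483*(-482 - 1) = 1483*(-483) = -716289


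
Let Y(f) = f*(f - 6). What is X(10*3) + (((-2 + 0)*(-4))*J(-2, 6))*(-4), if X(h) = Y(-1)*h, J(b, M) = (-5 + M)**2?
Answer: 178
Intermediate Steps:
Y(f) = f*(-6 + f)
X(h) = 7*h (X(h) = (-(-6 - 1))*h = (-1*(-7))*h = 7*h)
X(10*3) + (((-2 + 0)*(-4))*J(-2, 6))*(-4) = 7*(10*3) + (((-2 + 0)*(-4))*(-5 + 6)**2)*(-4) = 7*30 + (-2*(-4)*1**2)*(-4) = 210 + (8*1)*(-4) = 210 + 8*(-4) = 210 - 32 = 178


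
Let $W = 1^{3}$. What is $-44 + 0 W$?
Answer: $-44$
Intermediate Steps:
$W = 1$
$-44 + 0 W = -44 + 0 \cdot 1 = -44 + 0 = -44$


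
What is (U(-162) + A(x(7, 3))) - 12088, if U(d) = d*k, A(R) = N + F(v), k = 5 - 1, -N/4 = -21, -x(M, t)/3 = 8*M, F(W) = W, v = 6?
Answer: -12646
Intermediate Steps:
x(M, t) = -24*M
N = 84 (N = -4*(-21) = 84)
k = 4
A(R) = 90 (A(R) = 84 + 6 = 90)
U(d) = 4*d (U(d) = d*4 = 4*d)
(U(-162) + A(x(7, 3))) - 12088 = (4*(-162) + 90) - 12088 = (-648 + 90) - 12088 = -558 - 12088 = -12646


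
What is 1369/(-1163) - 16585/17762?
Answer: -407519/193058 ≈ -2.1109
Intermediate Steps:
1369/(-1163) - 16585/17762 = 1369*(-1/1163) - 16585*1/17762 = -1369/1163 - 155/166 = -407519/193058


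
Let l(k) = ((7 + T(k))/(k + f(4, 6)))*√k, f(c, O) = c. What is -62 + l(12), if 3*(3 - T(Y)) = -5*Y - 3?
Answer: -62 + 31*√3/8 ≈ -55.288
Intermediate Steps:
T(Y) = 4 + 5*Y/3 (T(Y) = 3 - (-5*Y - 3)/3 = 3 - (-3 - 5*Y)/3 = 3 + (1 + 5*Y/3) = 4 + 5*Y/3)
l(k) = √k*(11 + 5*k/3)/(4 + k) (l(k) = ((7 + (4 + 5*k/3))/(k + 4))*√k = ((11 + 5*k/3)/(4 + k))*√k = √k*(11 + 5*k/3)/(4 + k))
-62 + l(12) = -62 + √12*(33 + 5*12)/(3*(4 + 12)) = -62 + (⅓)*(2*√3)*(33 + 60)/16 = -62 + (⅓)*(2*√3)*(1/16)*93 = -62 + 31*√3/8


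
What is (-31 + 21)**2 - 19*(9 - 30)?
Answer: 499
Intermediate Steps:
(-31 + 21)**2 - 19*(9 - 30) = (-10)**2 - 19*(-21) = 100 + 399 = 499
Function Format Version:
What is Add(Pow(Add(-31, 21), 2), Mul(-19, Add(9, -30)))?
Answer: 499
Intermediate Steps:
Add(Pow(Add(-31, 21), 2), Mul(-19, Add(9, -30))) = Add(Pow(-10, 2), Mul(-19, -21)) = Add(100, 399) = 499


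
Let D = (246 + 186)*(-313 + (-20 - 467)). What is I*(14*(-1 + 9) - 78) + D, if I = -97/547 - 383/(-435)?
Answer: -82228103596/237945 ≈ -3.4558e+5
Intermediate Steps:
I = 167306/237945 (I = -97*1/547 - 383*(-1/435) = -97/547 + 383/435 = 167306/237945 ≈ 0.70313)
D = -345600 (D = 432*(-313 - 487) = 432*(-800) = -345600)
I*(14*(-1 + 9) - 78) + D = 167306*(14*(-1 + 9) - 78)/237945 - 345600 = 167306*(14*8 - 78)/237945 - 345600 = 167306*(112 - 78)/237945 - 345600 = (167306/237945)*34 - 345600 = 5688404/237945 - 345600 = -82228103596/237945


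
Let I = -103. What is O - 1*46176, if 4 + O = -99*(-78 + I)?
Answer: -28261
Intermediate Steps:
O = 17915 (O = -4 - 99*(-78 - 103) = -4 - 99*(-181) = -4 + 17919 = 17915)
O - 1*46176 = 17915 - 1*46176 = 17915 - 46176 = -28261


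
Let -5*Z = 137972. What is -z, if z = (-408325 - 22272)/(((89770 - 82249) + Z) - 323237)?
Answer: -2152985/1716552 ≈ -1.2542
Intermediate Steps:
Z = -137972/5 (Z = -1/5*137972 = -137972/5 ≈ -27594.)
z = 2152985/1716552 (z = (-408325 - 22272)/(((89770 - 82249) - 137972/5) - 323237) = -430597/((7521 - 137972/5) - 323237) = -430597/(-100367/5 - 323237) = -430597/(-1716552/5) = -430597*(-5/1716552) = 2152985/1716552 ≈ 1.2542)
-z = -1*2152985/1716552 = -2152985/1716552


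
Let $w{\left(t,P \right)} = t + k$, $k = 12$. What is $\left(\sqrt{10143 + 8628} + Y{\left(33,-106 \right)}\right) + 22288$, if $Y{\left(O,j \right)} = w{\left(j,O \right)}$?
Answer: $22194 + \sqrt{18771} \approx 22331.0$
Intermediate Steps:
$w{\left(t,P \right)} = 12 + t$ ($w{\left(t,P \right)} = t + 12 = 12 + t$)
$Y{\left(O,j \right)} = 12 + j$
$\left(\sqrt{10143 + 8628} + Y{\left(33,-106 \right)}\right) + 22288 = \left(\sqrt{10143 + 8628} + \left(12 - 106\right)\right) + 22288 = \left(\sqrt{18771} - 94\right) + 22288 = \left(-94 + \sqrt{18771}\right) + 22288 = 22194 + \sqrt{18771}$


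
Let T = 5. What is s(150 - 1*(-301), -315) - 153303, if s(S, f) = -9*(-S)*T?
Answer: -133008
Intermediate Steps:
s(S, f) = 45*S (s(S, f) = -9*(-S)*5 = -(-45)*S = 45*S)
s(150 - 1*(-301), -315) - 153303 = 45*(150 - 1*(-301)) - 153303 = 45*(150 + 301) - 153303 = 45*451 - 153303 = 20295 - 153303 = -133008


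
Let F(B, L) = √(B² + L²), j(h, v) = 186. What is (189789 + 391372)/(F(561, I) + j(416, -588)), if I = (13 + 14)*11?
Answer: -18015991/61389 + 6392771*√370/122778 ≈ 708.07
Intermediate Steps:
I = 297 (I = 27*11 = 297)
(189789 + 391372)/(F(561, I) + j(416, -588)) = (189789 + 391372)/(√(561² + 297²) + 186) = 581161/(√(314721 + 88209) + 186) = 581161/(√402930 + 186) = 581161/(33*√370 + 186) = 581161/(186 + 33*√370)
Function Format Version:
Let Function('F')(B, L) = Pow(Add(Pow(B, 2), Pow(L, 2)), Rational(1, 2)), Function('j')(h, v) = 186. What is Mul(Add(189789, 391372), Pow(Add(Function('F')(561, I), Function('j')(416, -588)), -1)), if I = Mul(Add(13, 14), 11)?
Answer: Add(Rational(-18015991, 61389), Mul(Rational(6392771, 122778), Pow(370, Rational(1, 2)))) ≈ 708.07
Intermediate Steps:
I = 297 (I = Mul(27, 11) = 297)
Mul(Add(189789, 391372), Pow(Add(Function('F')(561, I), Function('j')(416, -588)), -1)) = Mul(Add(189789, 391372), Pow(Add(Pow(Add(Pow(561, 2), Pow(297, 2)), Rational(1, 2)), 186), -1)) = Mul(581161, Pow(Add(Pow(Add(314721, 88209), Rational(1, 2)), 186), -1)) = Mul(581161, Pow(Add(Pow(402930, Rational(1, 2)), 186), -1)) = Mul(581161, Pow(Add(Mul(33, Pow(370, Rational(1, 2))), 186), -1)) = Mul(581161, Pow(Add(186, Mul(33, Pow(370, Rational(1, 2)))), -1))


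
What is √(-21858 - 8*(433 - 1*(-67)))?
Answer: I*√25858 ≈ 160.8*I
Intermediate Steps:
√(-21858 - 8*(433 - 1*(-67))) = √(-21858 - 8*(433 + 67)) = √(-21858 - 8*500) = √(-21858 - 4000) = √(-25858) = I*√25858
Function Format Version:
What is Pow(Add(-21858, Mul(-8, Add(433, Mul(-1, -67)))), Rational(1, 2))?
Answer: Mul(I, Pow(25858, Rational(1, 2))) ≈ Mul(160.80, I)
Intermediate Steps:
Pow(Add(-21858, Mul(-8, Add(433, Mul(-1, -67)))), Rational(1, 2)) = Pow(Add(-21858, Mul(-8, Add(433, 67))), Rational(1, 2)) = Pow(Add(-21858, Mul(-8, 500)), Rational(1, 2)) = Pow(Add(-21858, -4000), Rational(1, 2)) = Pow(-25858, Rational(1, 2)) = Mul(I, Pow(25858, Rational(1, 2)))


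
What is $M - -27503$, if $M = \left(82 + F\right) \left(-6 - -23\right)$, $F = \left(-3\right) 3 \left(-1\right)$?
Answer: $29050$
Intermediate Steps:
$F = 9$ ($F = \left(-9\right) \left(-1\right) = 9$)
$M = 1547$ ($M = \left(82 + 9\right) \left(-6 - -23\right) = 91 \left(-6 + 23\right) = 91 \cdot 17 = 1547$)
$M - -27503 = 1547 - -27503 = 1547 + 27503 = 29050$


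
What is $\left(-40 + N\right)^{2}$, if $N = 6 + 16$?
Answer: $324$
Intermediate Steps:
$N = 22$
$\left(-40 + N\right)^{2} = \left(-40 + 22\right)^{2} = \left(-18\right)^{2} = 324$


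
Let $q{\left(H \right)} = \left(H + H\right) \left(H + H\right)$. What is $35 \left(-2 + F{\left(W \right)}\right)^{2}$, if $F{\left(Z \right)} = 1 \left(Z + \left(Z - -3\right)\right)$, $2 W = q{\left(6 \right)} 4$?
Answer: $11652515$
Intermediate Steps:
$q{\left(H \right)} = 4 H^{2}$ ($q{\left(H \right)} = 2 H 2 H = 4 H^{2}$)
$W = 288$ ($W = \frac{4 \cdot 6^{2} \cdot 4}{2} = \frac{4 \cdot 36 \cdot 4}{2} = \frac{144 \cdot 4}{2} = \frac{1}{2} \cdot 576 = 288$)
$F{\left(Z \right)} = 3 + 2 Z$ ($F{\left(Z \right)} = 1 \left(Z + \left(Z + 3\right)\right) = 1 \left(Z + \left(3 + Z\right)\right) = 1 \left(3 + 2 Z\right) = 3 + 2 Z$)
$35 \left(-2 + F{\left(W \right)}\right)^{2} = 35 \left(-2 + \left(3 + 2 \cdot 288\right)\right)^{2} = 35 \left(-2 + \left(3 + 576\right)\right)^{2} = 35 \left(-2 + 579\right)^{2} = 35 \cdot 577^{2} = 35 \cdot 332929 = 11652515$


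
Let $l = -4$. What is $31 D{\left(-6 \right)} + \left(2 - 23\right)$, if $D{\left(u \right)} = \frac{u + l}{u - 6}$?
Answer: $\frac{29}{6} \approx 4.8333$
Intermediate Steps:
$D{\left(u \right)} = \frac{-4 + u}{-6 + u}$ ($D{\left(u \right)} = \frac{u - 4}{u - 6} = \frac{-4 + u}{-6 + u}$)
$31 D{\left(-6 \right)} + \left(2 - 23\right) = 31 \frac{-4 - 6}{-6 - 6} + \left(2 - 23\right) = 31 \frac{1}{-12} \left(-10\right) - 21 = 31 \left(\left(- \frac{1}{12}\right) \left(-10\right)\right) - 21 = 31 \cdot \frac{5}{6} - 21 = \frac{155}{6} - 21 = \frac{29}{6}$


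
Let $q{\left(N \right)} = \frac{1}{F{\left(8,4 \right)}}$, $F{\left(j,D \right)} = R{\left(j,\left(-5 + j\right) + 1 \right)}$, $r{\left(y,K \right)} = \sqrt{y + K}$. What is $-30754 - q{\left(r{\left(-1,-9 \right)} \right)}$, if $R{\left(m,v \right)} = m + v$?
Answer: $- \frac{369049}{12} \approx -30754.0$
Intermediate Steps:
$r{\left(y,K \right)} = \sqrt{K + y}$
$F{\left(j,D \right)} = -4 + 2 j$ ($F{\left(j,D \right)} = j + \left(\left(-5 + j\right) + 1\right) = j + \left(-4 + j\right) = -4 + 2 j$)
$q{\left(N \right)} = \frac{1}{12}$ ($q{\left(N \right)} = \frac{1}{-4 + 2 \cdot 8} = \frac{1}{-4 + 16} = \frac{1}{12}$)
$-30754 - q{\left(r{\left(-1,-9 \right)} \right)} = -30754 - \frac{1}{12} = - \frac{369049}{12}$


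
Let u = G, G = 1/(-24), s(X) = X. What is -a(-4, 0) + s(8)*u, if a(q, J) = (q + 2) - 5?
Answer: 20/3 ≈ 6.6667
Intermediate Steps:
a(q, J) = -3 + q (a(q, J) = (2 + q) - 5 = -3 + q)
G = -1/24 ≈ -0.041667
u = -1/24 ≈ -0.041667
-a(-4, 0) + s(8)*u = -(-3 - 4) + 8*(-1/24) = -1*(-7) - 1/3 = 7 - 1/3 = 20/3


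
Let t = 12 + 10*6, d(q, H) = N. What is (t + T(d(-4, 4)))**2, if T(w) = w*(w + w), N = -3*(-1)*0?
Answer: 5184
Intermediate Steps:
N = 0 (N = 3*0 = 0)
d(q, H) = 0
T(w) = 2*w**2 (T(w) = w*(2*w) = 2*w**2)
t = 72 (t = 12 + 60 = 72)
(t + T(d(-4, 4)))**2 = (72 + 2*0**2)**2 = (72 + 2*0)**2 = (72 + 0)**2 = 72**2 = 5184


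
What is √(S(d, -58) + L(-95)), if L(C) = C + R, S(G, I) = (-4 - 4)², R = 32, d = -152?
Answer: 1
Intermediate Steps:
S(G, I) = 64 (S(G, I) = (-8)² = 64)
L(C) = 32 + C (L(C) = C + 32 = 32 + C)
√(S(d, -58) + L(-95)) = √(64 + (32 - 95)) = √(64 - 63) = √1 = 1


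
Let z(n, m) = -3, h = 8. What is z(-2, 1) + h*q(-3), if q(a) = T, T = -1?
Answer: -11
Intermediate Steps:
q(a) = -1
z(-2, 1) + h*q(-3) = -3 + 8*(-1) = -3 - 8 = -11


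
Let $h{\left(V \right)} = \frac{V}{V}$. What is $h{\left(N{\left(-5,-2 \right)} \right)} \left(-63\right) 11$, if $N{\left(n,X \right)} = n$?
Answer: $-693$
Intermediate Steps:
$h{\left(V \right)} = 1$
$h{\left(N{\left(-5,-2 \right)} \right)} \left(-63\right) 11 = 1 \left(-63\right) 11 = \left(-63\right) 11 = -693$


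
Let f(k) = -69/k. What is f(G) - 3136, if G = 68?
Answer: -213317/68 ≈ -3137.0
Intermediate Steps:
f(G) - 3136 = -69/68 - 3136 = -213317/68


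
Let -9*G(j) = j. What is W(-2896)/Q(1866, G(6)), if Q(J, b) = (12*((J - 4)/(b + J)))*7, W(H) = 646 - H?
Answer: 353947/8379 ≈ 42.242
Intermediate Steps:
G(j) = -j/9
Q(J, b) = 84*(-4 + J)/(J + b) (Q(J, b) = (12*((-4 + J)/(J + b)))*7 = (12*(-4 + J)/(J + b))*7 = 84*(-4 + J)/(J + b))
W(-2896)/Q(1866, G(6)) = (646 - 1*(-2896))/((84*(-4 + 1866)/(1866 - ⅑*6))) = (646 + 2896)/((84*1862/(1866 - ⅔))) = 3542/((84*1862/(5596/3))) = 3542/((84*(3/5596)*1862)) = 3542/(117306/1399) = 3542*(1399/117306) = 353947/8379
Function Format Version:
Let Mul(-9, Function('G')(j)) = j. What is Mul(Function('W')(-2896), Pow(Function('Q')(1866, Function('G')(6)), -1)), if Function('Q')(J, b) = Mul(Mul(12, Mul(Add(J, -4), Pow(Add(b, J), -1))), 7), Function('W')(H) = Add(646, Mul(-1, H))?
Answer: Rational(353947, 8379) ≈ 42.242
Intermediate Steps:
Function('G')(j) = Mul(Rational(-1, 9), j)
Function('Q')(J, b) = Mul(84, Pow(Add(J, b), -1), Add(-4, J)) (Function('Q')(J, b) = Mul(Mul(12, Mul(Add(-4, J), Pow(Add(J, b), -1))), 7) = Mul(Mul(12, Mul(Pow(Add(J, b), -1), Add(-4, J))), 7) = Mul(Mul(12, Pow(Add(J, b), -1), Add(-4, J)), 7) = Mul(84, Pow(Add(J, b), -1), Add(-4, J)))
Mul(Function('W')(-2896), Pow(Function('Q')(1866, Function('G')(6)), -1)) = Mul(Add(646, Mul(-1, -2896)), Pow(Mul(84, Pow(Add(1866, Mul(Rational(-1, 9), 6)), -1), Add(-4, 1866)), -1)) = Mul(Add(646, 2896), Pow(Mul(84, Pow(Add(1866, Rational(-2, 3)), -1), 1862), -1)) = Mul(3542, Pow(Mul(84, Pow(Rational(5596, 3), -1), 1862), -1)) = Mul(3542, Pow(Mul(84, Rational(3, 5596), 1862), -1)) = Mul(3542, Pow(Rational(117306, 1399), -1)) = Mul(3542, Rational(1399, 117306)) = Rational(353947, 8379)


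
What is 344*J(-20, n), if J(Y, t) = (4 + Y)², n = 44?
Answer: 88064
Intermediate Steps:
344*J(-20, n) = 344*(4 - 20)² = 344*(-16)² = 344*256 = 88064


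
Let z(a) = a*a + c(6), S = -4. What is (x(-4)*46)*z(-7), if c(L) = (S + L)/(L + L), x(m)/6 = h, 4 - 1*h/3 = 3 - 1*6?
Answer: 284970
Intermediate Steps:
h = 21 (h = 12 - 3*(3 - 1*6) = 12 - 3*(3 - 6) = 12 - 3*(-3) = 12 + 9 = 21)
x(m) = 126 (x(m) = 6*21 = 126)
c(L) = (-4 + L)/(2*L) (c(L) = (-4 + L)/(L + L) = (-4 + L)/((2*L)) = (-4 + L)*(1/(2*L)) = (-4 + L)/(2*L))
z(a) = 1/6 + a**2 (z(a) = a*a + (1/2)*(-4 + 6)/6 = a**2 + (1/2)*(1/6)*2 = a**2 + 1/6 = 1/6 + a**2)
(x(-4)*46)*z(-7) = (126*46)*(1/6 + (-7)**2) = 5796*(1/6 + 49) = 5796*(295/6) = 284970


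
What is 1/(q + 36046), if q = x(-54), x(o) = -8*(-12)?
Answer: 1/36142 ≈ 2.7669e-5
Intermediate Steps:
x(o) = 96
q = 96
1/(q + 36046) = 1/(96 + 36046) = 1/36142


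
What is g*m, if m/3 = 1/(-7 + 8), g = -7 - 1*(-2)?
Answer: -15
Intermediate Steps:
g = -5 (g = -7 + 2 = -5)
m = 3 (m = 3/(-7 + 8) = 3/1 = 3*1 = 3)
g*m = -5*3 = -15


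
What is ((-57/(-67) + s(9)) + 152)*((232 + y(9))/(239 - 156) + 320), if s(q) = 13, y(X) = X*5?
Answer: 298212744/5561 ≈ 53626.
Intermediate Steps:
y(X) = 5*X
((-57/(-67) + s(9)) + 152)*((232 + y(9))/(239 - 156) + 320) = ((-57/(-67) + 13) + 152)*((232 + 5*9)/(239 - 156) + 320) = ((-57*(-1/67) + 13) + 152)*((232 + 45)/83 + 320) = ((57/67 + 13) + 152)*(277*(1/83) + 320) = (928/67 + 152)*(277/83 + 320) = (11112/67)*(26837/83) = 298212744/5561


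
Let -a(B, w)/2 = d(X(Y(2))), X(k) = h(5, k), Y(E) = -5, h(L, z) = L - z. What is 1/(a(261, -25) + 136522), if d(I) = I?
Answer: 1/136502 ≈ 7.3259e-6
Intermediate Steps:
X(k) = 5 - k
a(B, w) = -20 (a(B, w) = -2*(5 - 1*(-5)) = -2*(5 + 5) = -2*10 = -20)
1/(a(261, -25) + 136522) = 1/(-20 + 136522) = 1/136502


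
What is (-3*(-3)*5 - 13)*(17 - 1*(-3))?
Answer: 640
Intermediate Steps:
(-3*(-3)*5 - 13)*(17 - 1*(-3)) = (9*5 - 13)*(17 + 3) = (45 - 13)*20 = 32*20 = 640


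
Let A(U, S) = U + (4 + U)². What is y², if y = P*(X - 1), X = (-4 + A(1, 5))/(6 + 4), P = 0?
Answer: 0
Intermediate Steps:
X = 11/5 (X = (-4 + (1 + (4 + 1)²))/(6 + 4) = (-4 + (1 + 5²))/10 = (-4 + (1 + 25))*(⅒) = (-4 + 26)*(⅒) = 22*(⅒) = 11/5 ≈ 2.2000)
y = 0 (y = 0*(11/5 - 1) = 0*(6/5) = 0)
y² = 0² = 0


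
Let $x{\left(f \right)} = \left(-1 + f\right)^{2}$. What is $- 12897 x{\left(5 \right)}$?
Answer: $-206352$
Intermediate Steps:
$- 12897 x{\left(5 \right)} = - 12897 \left(-1 + 5\right)^{2} = - 12897 \cdot 4^{2} = \left(-12897\right) 16 = -206352$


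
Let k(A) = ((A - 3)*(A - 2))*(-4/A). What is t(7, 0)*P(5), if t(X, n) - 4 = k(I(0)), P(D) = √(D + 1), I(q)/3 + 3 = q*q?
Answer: 188*√6/3 ≈ 153.50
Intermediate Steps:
I(q) = -9 + 3*q² (I(q) = -9 + 3*(q*q) = -9 + 3*q²)
P(D) = √(1 + D)
k(A) = -4*(-3 + A)*(-2 + A)/A (k(A) = ((-3 + A)*(-2 + A))*(-4/A) = -4*(-3 + A)*(-2 + A)/A)
t(X, n) = 188/3 (t(X, n) = 4 + (20 - 24/(-9 + 3*0²) - 4*(-9 + 3*0²)) = 4 + (20 - 24/(-9 + 3*0) - 4*(-9 + 3*0)) = 4 + (20 - 24/(-9 + 0) - 4*(-9 + 0)) = 4 + (20 - 24/(-9) - 4*(-9)) = 4 + (20 - 24*(-⅑) + 36) = 4 + (20 + 8/3 + 36) = 4 + 176/3 = 188/3)
t(7, 0)*P(5) = 188*√(1 + 5)/3 = 188*√6/3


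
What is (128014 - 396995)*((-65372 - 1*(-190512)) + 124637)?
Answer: -67185267237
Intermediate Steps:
(128014 - 396995)*((-65372 - 1*(-190512)) + 124637) = -268981*((-65372 + 190512) + 124637) = -268981*(125140 + 124637) = -268981*249777 = -67185267237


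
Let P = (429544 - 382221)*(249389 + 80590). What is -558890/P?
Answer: -558890/15615596217 ≈ -3.5790e-5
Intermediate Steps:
P = 15615596217 (P = 47323*329979 = 15615596217)
-558890/P = -558890/15615596217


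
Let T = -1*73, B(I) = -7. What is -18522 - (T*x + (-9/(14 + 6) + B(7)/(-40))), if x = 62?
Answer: -559829/40 ≈ -13996.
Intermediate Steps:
T = -73
-18522 - (T*x + (-9/(14 + 6) + B(7)/(-40))) = -18522 - (-73*62 + (-9/(14 + 6) - 7/(-40))) = -18522 - (-4526 + (-9/20 - 7*(-1/40))) = -18522 - (-4526 + (-9*1/20 + 7/40)) = -18522 - (-4526 + (-9/20 + 7/40)) = -18522 - (-4526 - 11/40) = -18522 - 1*(-181051/40) = -18522 + 181051/40 = -559829/40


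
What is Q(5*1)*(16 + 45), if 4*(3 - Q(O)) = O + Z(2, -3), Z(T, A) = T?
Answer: 305/4 ≈ 76.250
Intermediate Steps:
Q(O) = 5/2 - O/4 (Q(O) = 3 - (O + 2)/4 = 3 - (2 + O)/4 = 3 + (-½ - O/4) = 5/2 - O/4)
Q(5*1)*(16 + 45) = (5/2 - 5/4)*(16 + 45) = (5/2 - ¼*5)*61 = (5/2 - 5/4)*61 = (5/4)*61 = 305/4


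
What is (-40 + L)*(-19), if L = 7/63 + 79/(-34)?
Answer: 245423/306 ≈ 802.04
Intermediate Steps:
L = -677/306 (L = 7*(1/63) + 79*(-1/34) = 1/9 - 79/34 = -677/306 ≈ -2.2124)
(-40 + L)*(-19) = (-40 - 677/306)*(-19) = -12917/306*(-19) = 245423/306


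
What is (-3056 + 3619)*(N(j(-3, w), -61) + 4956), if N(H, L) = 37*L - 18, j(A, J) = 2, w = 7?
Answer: 1509403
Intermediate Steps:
N(H, L) = -18 + 37*L
(-3056 + 3619)*(N(j(-3, w), -61) + 4956) = (-3056 + 3619)*((-18 + 37*(-61)) + 4956) = 563*((-18 - 2257) + 4956) = 563*(-2275 + 4956) = 563*2681 = 1509403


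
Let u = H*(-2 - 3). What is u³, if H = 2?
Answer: -1000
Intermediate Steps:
u = -10 (u = 2*(-2 - 3) = 2*(-5) = -10)
u³ = (-10)³ = -1000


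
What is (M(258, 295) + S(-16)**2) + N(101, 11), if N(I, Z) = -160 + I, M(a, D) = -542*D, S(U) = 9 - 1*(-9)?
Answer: -159625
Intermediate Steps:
S(U) = 18 (S(U) = 9 + 9 = 18)
(M(258, 295) + S(-16)**2) + N(101, 11) = (-542*295 + 18**2) + (-160 + 101) = (-159890 + 324) - 59 = -159566 - 59 = -159625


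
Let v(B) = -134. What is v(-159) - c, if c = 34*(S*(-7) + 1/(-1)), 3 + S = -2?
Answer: -1290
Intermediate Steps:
S = -5 (S = -3 - 2 = -5)
c = 1156 (c = 34*(-5*(-7) + 1/(-1)) = 34*(35 - 1) = 34*34 = 1156)
v(-159) - c = -134 - 1*1156 = -134 - 1156 = -1290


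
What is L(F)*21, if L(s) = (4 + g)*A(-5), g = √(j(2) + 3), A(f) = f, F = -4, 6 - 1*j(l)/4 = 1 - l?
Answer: -420 - 105*√31 ≈ -1004.6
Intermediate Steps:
j(l) = 20 + 4*l (j(l) = 24 - 4*(1 - l) = 24 + (-4 + 4*l) = 20 + 4*l)
g = √31 (g = √((20 + 4*2) + 3) = √((20 + 8) + 3) = √(28 + 3) = √31 ≈ 5.5678)
L(s) = -20 - 5*√31 (L(s) = (4 + √31)*(-5) = -20 - 5*√31)
L(F)*21 = (-20 - 5*√31)*21 = -420 - 105*√31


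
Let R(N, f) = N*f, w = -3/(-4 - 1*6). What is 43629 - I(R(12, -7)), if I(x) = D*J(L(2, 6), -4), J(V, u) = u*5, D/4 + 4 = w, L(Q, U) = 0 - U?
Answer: 43333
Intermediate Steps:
L(Q, U) = -U
w = 3/10 (w = -3/(-4 - 6) = -3/(-10) = -3*(-⅒) = 3/10 ≈ 0.30000)
D = -74/5 (D = -16 + 4*(3/10) = -16 + 6/5 = -74/5 ≈ -14.800)
J(V, u) = 5*u
I(x) = 296 (I(x) = -74*(-4) = -74/5*(-20) = 296)
43629 - I(R(12, -7)) = 43629 - 1*296 = 43629 - 296 = 43333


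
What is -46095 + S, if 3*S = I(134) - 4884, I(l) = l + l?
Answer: -142901/3 ≈ -47634.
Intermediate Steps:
I(l) = 2*l
S = -4616/3 (S = (2*134 - 4884)/3 = (268 - 4884)/3 = (⅓)*(-4616) = -4616/3 ≈ -1538.7)
-46095 + S = -46095 - 4616/3 = -142901/3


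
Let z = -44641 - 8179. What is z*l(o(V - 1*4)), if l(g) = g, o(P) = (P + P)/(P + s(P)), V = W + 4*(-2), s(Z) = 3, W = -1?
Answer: -137332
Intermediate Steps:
V = -9 (V = -1 + 4*(-2) = -1 - 8 = -9)
o(P) = 2*P/(3 + P) (o(P) = (P + P)/(P + 3) = (2*P)/(3 + P) = 2*P/(3 + P))
z = -52820
z*l(o(V - 1*4)) = -105640*(-9 - 1*4)/(3 + (-9 - 1*4)) = -105640*(-9 - 4)/(3 + (-9 - 4)) = -105640*(-13)/(3 - 13) = -105640*(-13)/(-10) = -105640*(-13)*(-1)/10 = -52820*13/5 = -137332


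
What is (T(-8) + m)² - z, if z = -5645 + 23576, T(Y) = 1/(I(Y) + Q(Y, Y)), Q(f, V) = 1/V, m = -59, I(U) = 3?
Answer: -7665698/529 ≈ -14491.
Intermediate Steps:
Q(f, V) = 1/V
T(Y) = 1/(3 + 1/Y)
z = 17931
(T(-8) + m)² - z = (-8/(1 + 3*(-8)) - 59)² - 1*17931 = (-8/(1 - 24) - 59)² - 17931 = (-8/(-23) - 59)² - 17931 = (-8*(-1/23) - 59)² - 17931 = (8/23 - 59)² - 17931 = (-1349/23)² - 17931 = 1819801/529 - 17931 = -7665698/529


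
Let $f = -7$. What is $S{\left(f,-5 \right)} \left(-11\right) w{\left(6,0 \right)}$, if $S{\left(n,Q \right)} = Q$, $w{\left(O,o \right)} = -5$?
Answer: $-275$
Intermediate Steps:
$S{\left(f,-5 \right)} \left(-11\right) w{\left(6,0 \right)} = \left(-5\right) \left(-11\right) \left(-5\right) = 55 \left(-5\right) = -275$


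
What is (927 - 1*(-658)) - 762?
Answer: 823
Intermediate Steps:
(927 - 1*(-658)) - 762 = (927 + 658) - 762 = 1585 - 762 = 823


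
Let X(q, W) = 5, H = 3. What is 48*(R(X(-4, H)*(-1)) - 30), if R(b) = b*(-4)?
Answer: -480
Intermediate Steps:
R(b) = -4*b
48*(R(X(-4, H)*(-1)) - 30) = 48*(-20*(-1) - 30) = 48*(-4*(-5) - 30) = 48*(20 - 30) = 48*(-10) = -480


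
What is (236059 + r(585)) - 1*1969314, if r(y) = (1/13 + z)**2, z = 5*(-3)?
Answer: -292882459/169 ≈ -1.7330e+6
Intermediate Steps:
z = -15
r(y) = 37636/169 (r(y) = (1/13 - 15)**2 = (-194/13)**2 = 37636/169)
(236059 + r(585)) - 1*1969314 = (236059 + 37636/169) - 1*1969314 = 39931607/169 - 1969314 = -292882459/169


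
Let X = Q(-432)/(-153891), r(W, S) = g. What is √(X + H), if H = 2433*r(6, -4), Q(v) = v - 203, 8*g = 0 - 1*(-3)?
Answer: √38413091212822/205188 ≈ 30.206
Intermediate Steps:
g = 3/8 (g = (0 - 1*(-3))/8 = (0 + 3)/8 = (⅛)*3 = 3/8 ≈ 0.37500)
r(W, S) = 3/8
Q(v) = -203 + v
X = 635/153891 (X = (-203 - 432)/(-153891) = -635*(-1/153891) = 635/153891 ≈ 0.0041263)
H = 7299/8 (H = 2433*(3/8) = 7299/8 ≈ 912.38)
√(X + H) = √(635/153891 + 7299/8) = √(1123255489/1231128) = √38413091212822/205188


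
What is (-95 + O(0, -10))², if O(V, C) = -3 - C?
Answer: 7744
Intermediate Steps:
(-95 + O(0, -10))² = (-95 + (-3 - 1*(-10)))² = (-95 + (-3 + 10))² = (-95 + 7)² = (-88)² = 7744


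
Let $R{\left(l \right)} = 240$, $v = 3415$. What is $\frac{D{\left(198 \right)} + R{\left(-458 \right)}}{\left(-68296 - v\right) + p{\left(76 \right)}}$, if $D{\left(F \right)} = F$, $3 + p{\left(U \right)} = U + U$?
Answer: $- \frac{73}{11927} \approx -0.0061206$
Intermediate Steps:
$p{\left(U \right)} = -3 + 2 U$ ($p{\left(U \right)} = -3 + \left(U + U\right) = -3 + 2 U$)
$\frac{D{\left(198 \right)} + R{\left(-458 \right)}}{\left(-68296 - v\right) + p{\left(76 \right)}} = \frac{198 + 240}{\left(-68296 - 3415\right) + \left(-3 + 2 \cdot 76\right)} = \frac{438}{\left(-68296 - 3415\right) + \left(-3 + 152\right)} = \frac{438}{-71711 + 149} = \frac{438}{-71562} = 438 \left(- \frac{1}{71562}\right) = - \frac{73}{11927}$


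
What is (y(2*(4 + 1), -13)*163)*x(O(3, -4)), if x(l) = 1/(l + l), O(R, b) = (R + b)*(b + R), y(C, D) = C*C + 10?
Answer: 8965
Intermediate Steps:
y(C, D) = 10 + C² (y(C, D) = C² + 10 = 10 + C²)
O(R, b) = (R + b)² (O(R, b) = (R + b)*(R + b) = (R + b)²)
x(l) = 1/(2*l)
(y(2*(4 + 1), -13)*163)*x(O(3, -4)) = ((10 + (2*(4 + 1))²)*163)*(1/(2*((3 - 4)²))) = ((10 + (2*5)²)*163)*(1/(2*((-1)²))) = ((10 + 10²)*163)*((½)/1) = ((10 + 100)*163)*((½)*1) = (110*163)*(½) = 17930*(½) = 8965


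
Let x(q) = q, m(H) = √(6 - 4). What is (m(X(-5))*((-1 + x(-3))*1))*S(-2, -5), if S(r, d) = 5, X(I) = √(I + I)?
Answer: -20*√2 ≈ -28.284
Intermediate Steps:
X(I) = √2*√I (X(I) = √(2*I) = √2*√I)
m(H) = √2
(m(X(-5))*((-1 + x(-3))*1))*S(-2, -5) = (√2*((-1 - 3)*1))*5 = (√2*(-4*1))*5 = (√2*(-4))*5 = -4*√2*5 = -20*√2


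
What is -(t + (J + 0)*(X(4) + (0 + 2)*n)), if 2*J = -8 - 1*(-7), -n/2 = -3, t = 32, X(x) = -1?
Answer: -53/2 ≈ -26.500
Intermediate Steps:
n = 6 (n = -2*(-3) = 6)
J = -1/2 (J = (-8 - 1*(-7))/2 = (-8 + 7)/2 = (1/2)*(-1) = -1/2 ≈ -0.50000)
-(t + (J + 0)*(X(4) + (0 + 2)*n)) = -(32 + (-1/2 + 0)*(-1 + (0 + 2)*6)) = -(32 - (-1 + 2*6)/2) = -(32 - (-1 + 12)/2) = -(32 - 1/2*11) = -(32 - 11/2) = -1*53/2 = -53/2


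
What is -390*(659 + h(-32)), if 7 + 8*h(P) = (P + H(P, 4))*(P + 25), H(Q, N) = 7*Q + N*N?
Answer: -1354275/4 ≈ -3.3857e+5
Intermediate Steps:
H(Q, N) = N**2 + 7*Q (H(Q, N) = 7*Q + N**2 = N**2 + 7*Q)
h(P) = -7/8 + (16 + 8*P)*(25 + P)/8 (h(P) = -7/8 + ((P + (4**2 + 7*P))*(P + 25))/8 = -7/8 + ((P + (16 + 7*P))*(25 + P))/8 = -7/8 + ((16 + 8*P)*(25 + P))/8 = -7/8 + (16 + 8*P)*(25 + P)/8)
-390*(659 + h(-32)) = -390*(659 + (393/8 + (-32)**2 + 27*(-32))) = -390*(659 + (393/8 + 1024 - 864)) = -390*(659 + 1673/8) = -390*6945/8 = -1354275/4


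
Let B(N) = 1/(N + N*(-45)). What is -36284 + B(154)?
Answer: -245860385/6776 ≈ -36284.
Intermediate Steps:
B(N) = -1/(44*N) (B(N) = 1/(N - 45*N) = 1/(-44*N) = -1/(44*N))
-36284 + B(154) = -36284 - 1/44/154 = -36284 - 1/44*1/154 = -36284 - 1/6776 = -245860385/6776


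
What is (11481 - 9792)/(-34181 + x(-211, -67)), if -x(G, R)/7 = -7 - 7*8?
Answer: -1689/33740 ≈ -0.050059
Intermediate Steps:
x(G, R) = 441 (x(G, R) = -7*(-7 - 7*8) = -7*(-7 - 56) = -7*(-63) = 441)
(11481 - 9792)/(-34181 + x(-211, -67)) = (11481 - 9792)/(-34181 + 441) = 1689/(-33740) = 1689*(-1/33740) = -1689/33740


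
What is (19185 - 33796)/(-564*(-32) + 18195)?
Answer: -14611/36243 ≈ -0.40314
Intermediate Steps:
(19185 - 33796)/(-564*(-32) + 18195) = -14611/(18048 + 18195) = -14611/36243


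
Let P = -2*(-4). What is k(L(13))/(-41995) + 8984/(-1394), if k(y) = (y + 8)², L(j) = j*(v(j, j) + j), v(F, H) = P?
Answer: -243677357/29270515 ≈ -8.3250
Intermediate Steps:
P = 8
v(F, H) = 8
L(j) = j*(8 + j)
k(y) = (8 + y)²
k(L(13))/(-41995) + 8984/(-1394) = (8 + 13*(8 + 13))²/(-41995) + 8984/(-1394) = (8 + 13*21)²*(-1/41995) + 8984*(-1/1394) = (8 + 273)²*(-1/41995) - 4492/697 = 281²*(-1/41995) - 4492/697 = 78961*(-1/41995) - 4492/697 = -78961/41995 - 4492/697 = -243677357/29270515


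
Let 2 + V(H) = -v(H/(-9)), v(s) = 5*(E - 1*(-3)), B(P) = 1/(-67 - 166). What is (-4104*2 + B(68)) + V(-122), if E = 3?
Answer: -1919921/233 ≈ -8240.0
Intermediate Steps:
B(P) = -1/233 (B(P) = 1/(-233) = -1/233)
v(s) = 30 (v(s) = 5*(3 - 1*(-3)) = 5*(3 + 3) = 5*6 = 30)
V(H) = -32 (V(H) = -2 - 1*30 = -2 - 30 = -32)
(-4104*2 + B(68)) + V(-122) = (-4104*2 - 1/233) - 32 = (-1026*8 - 1/233) - 32 = (-8208 - 1/233) - 32 = -1912465/233 - 32 = -1919921/233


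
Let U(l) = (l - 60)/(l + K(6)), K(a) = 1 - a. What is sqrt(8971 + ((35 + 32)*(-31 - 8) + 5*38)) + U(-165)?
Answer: 45/34 + 2*sqrt(1637) ≈ 82.243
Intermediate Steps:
U(l) = (-60 + l)/(-5 + l) (U(l) = (l - 60)/(l + (1 - 1*6)) = (-60 + l)/(l + (1 - 6)) = (-60 + l)/(l - 5) = (-60 + l)/(-5 + l))
sqrt(8971 + ((35 + 32)*(-31 - 8) + 5*38)) + U(-165) = sqrt(8971 + ((35 + 32)*(-31 - 8) + 5*38)) + (-60 - 165)/(-5 - 165) = sqrt(8971 + (67*(-39) + 190)) - 225/(-170) = sqrt(8971 + (-2613 + 190)) - 1/170*(-225) = sqrt(8971 - 2423) + 45/34 = sqrt(6548) + 45/34 = 2*sqrt(1637) + 45/34 = 45/34 + 2*sqrt(1637)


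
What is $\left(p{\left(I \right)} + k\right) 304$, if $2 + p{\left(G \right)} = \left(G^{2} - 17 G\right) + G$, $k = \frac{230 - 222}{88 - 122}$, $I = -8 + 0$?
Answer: $\frac{980704}{17} \approx 57689.0$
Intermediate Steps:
$I = -8$
$k = - \frac{4}{17}$ ($k = \frac{8}{-34} = 8 \left(- \frac{1}{34}\right) = - \frac{4}{17} \approx -0.23529$)
$p{\left(G \right)} = -2 + G^{2} - 16 G$ ($p{\left(G \right)} = -2 + \left(\left(G^{2} - 17 G\right) + G\right) = -2 + \left(G^{2} - 16 G\right) = -2 + G^{2} - 16 G$)
$\left(p{\left(I \right)} + k\right) 304 = \left(\left(-2 + \left(-8\right)^{2} - -128\right) - \frac{4}{17}\right) 304 = \left(\left(-2 + 64 + 128\right) - \frac{4}{17}\right) 304 = \left(190 - \frac{4}{17}\right) 304 = \frac{3226}{17} \cdot 304 = \frac{980704}{17}$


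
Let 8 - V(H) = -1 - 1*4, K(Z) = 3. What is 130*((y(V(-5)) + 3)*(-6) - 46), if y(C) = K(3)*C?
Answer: -38740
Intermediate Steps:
V(H) = 13 (V(H) = 8 - (-1 - 1*4) = 8 - (-1 - 4) = 8 - 1*(-5) = 8 + 5 = 13)
y(C) = 3*C
130*((y(V(-5)) + 3)*(-6) - 46) = 130*((3*13 + 3)*(-6) - 46) = 130*((39 + 3)*(-6) - 46) = 130*(42*(-6) - 46) = 130*(-252 - 46) = 130*(-298) = -38740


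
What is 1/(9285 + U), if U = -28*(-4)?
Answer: 1/9397 ≈ 0.00010642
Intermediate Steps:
U = 112
1/(9285 + U) = 1/(9285 + 112) = 1/9397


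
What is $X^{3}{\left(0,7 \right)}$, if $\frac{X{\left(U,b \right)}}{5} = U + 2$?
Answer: $1000$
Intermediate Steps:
$X{\left(U,b \right)} = 10 + 5 U$ ($X{\left(U,b \right)} = 5 \left(U + 2\right) = 5 \left(2 + U\right) = 10 + 5 U$)
$X^{3}{\left(0,7 \right)} = \left(10 + 5 \cdot 0\right)^{3} = \left(10 + 0\right)^{3} = 10^{3} = 1000$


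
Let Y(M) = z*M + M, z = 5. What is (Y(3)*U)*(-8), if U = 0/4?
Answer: 0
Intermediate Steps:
U = 0 (U = 0*(¼) = 0)
Y(M) = 6*M (Y(M) = 5*M + M = 6*M)
(Y(3)*U)*(-8) = ((6*3)*0)*(-8) = (18*0)*(-8) = 0*(-8) = 0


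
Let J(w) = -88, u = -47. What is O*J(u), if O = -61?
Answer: 5368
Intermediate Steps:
O*J(u) = -61*(-88) = 5368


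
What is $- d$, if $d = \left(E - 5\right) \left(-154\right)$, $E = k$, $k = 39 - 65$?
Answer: $-4774$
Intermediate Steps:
$k = -26$ ($k = 39 - 65 = -26$)
$E = -26$
$d = 4774$ ($d = \left(-26 - 5\right) \left(-154\right) = \left(-31\right) \left(-154\right) = 4774$)
$- d = \left(-1\right) 4774 = -4774$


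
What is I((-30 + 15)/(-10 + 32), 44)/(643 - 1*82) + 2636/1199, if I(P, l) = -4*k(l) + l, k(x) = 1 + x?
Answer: 7036/3597 ≈ 1.9561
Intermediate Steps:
I(P, l) = -4 - 3*l (I(P, l) = -4*(1 + l) + l = (-4 - 4*l) + l = -4 - 3*l)
I((-30 + 15)/(-10 + 32), 44)/(643 - 1*82) + 2636/1199 = (-4 - 3*44)/(643 - 1*82) + 2636/1199 = (-4 - 132)/(643 - 82) + 2636*(1/1199) = -136/561 + 2636/1199 = -136*1/561 + 2636/1199 = -8/33 + 2636/1199 = 7036/3597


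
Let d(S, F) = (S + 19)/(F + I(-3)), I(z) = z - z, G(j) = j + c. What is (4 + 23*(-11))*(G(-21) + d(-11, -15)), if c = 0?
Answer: 26809/5 ≈ 5361.8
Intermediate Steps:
G(j) = j (G(j) = j + 0 = j)
I(z) = 0
d(S, F) = (19 + S)/F (d(S, F) = (S + 19)/(F + 0) = (19 + S)/F)
(4 + 23*(-11))*(G(-21) + d(-11, -15)) = (4 + 23*(-11))*(-21 + (19 - 11)/(-15)) = (4 - 253)*(-21 - 1/15*8) = -249*(-21 - 8/15) = -249*(-323/15) = 26809/5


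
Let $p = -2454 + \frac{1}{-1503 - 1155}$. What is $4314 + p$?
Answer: $\frac{4943879}{2658} \approx 1860.0$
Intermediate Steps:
$p = - \frac{6522733}{2658}$ ($p = -2454 + \frac{1}{-2658} = -2454 - \frac{1}{2658} = - \frac{6522733}{2658} \approx -2454.0$)
$4314 + p = 4314 - \frac{6522733}{2658} = \frac{4943879}{2658}$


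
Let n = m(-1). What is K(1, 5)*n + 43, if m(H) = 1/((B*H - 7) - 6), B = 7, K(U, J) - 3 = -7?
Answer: 216/5 ≈ 43.200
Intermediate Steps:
K(U, J) = -4 (K(U, J) = 3 - 7 = -4)
m(H) = 1/(-13 + 7*H) (m(H) = 1/((7*H - 7) - 6) = 1/((-7 + 7*H) - 6) = 1/(-13 + 7*H))
n = -1/20 (n = 1/(-13 + 7*(-1)) = 1/(-13 - 7) = 1/(-20) = -1/20 ≈ -0.050000)
K(1, 5)*n + 43 = -4*(-1/20) + 43 = 1/5 + 43 = 216/5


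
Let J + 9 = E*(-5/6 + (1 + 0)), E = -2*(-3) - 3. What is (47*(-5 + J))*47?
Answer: -59643/2 ≈ -29822.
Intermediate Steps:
E = 3 (E = 6 - 3 = 3)
J = -17/2 (J = -9 + 3*(-5/6 + (1 + 0)) = -9 + 3*(-5*1/6 + 1) = -9 + 3*(-5/6 + 1) = -9 + 3*(1/6) = -9 + 1/2 = -17/2 ≈ -8.5000)
(47*(-5 + J))*47 = (47*(-5 - 17/2))*47 = (47*(-27/2))*47 = -1269/2*47 = -59643/2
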